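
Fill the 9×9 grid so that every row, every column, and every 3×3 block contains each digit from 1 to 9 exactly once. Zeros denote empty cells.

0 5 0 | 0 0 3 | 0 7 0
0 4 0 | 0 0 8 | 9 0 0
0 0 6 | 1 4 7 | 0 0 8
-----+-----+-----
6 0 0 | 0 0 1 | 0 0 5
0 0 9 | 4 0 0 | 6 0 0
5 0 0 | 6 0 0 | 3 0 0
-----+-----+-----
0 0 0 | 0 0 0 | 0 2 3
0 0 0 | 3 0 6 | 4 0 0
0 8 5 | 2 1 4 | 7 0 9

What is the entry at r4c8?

4

r1c4 = 9 (sole candidate).
r2c4 = 5 (sole candidate).
r8c9 = 1 (sole candidate).
r9c1 = 3 (sole candidate).
r9c8 = 6 (sole candidate).
r1c9 = 4 (hidden single in row 1).
r1c5 = 6 (hidden single in row 1).
r2c5 = 2 (sole candidate).
r2c9 = 6 (sole candidate).
r7c2 = 6 (hidden single in row 7).
r7c1 = 4 (hidden single in column 1).
r7c3 = 1 (hidden single in row 7).
r1c7 = 1 (hidden single in column 7).
r2c8 = 3 (sole candidate).
r3c8 = 5 (sole candidate).
r8c8 = 8 (sole candidate).
r2c3 = 7 (sole candidate).
r3c7 = 2 (sole candidate).
r4c7 = 8 (sole candidate).
r5c8 = 1 (sole candidate).
r7c7 = 5 (sole candidate).
r8c3 = 2 (sole candidate).
r1c3 = 8 (sole candidate).
r2c1 = 1 (sole candidate).
r3c1 = 9 (sole candidate).
r3c2 = 3 (sole candidate).
r4c4 = 7 (sole candidate).
r6c3 = 4 (sole candidate).
r6c8 = 9 (sole candidate).
r7c4 = 8 (sole candidate).
r7c6 = 9 (sole candidate).
r8c1 = 7 (sole candidate).
r8c2 = 9 (sole candidate).
r8c5 = 5 (sole candidate).
r1c1 = 2 (sole candidate).
r4c2 = 2 (sole candidate).
r4c3 = 3 (sole candidate).
r4c5 = 9 (sole candidate).
r4c8 = 4: row 4 has {1,2,3,5,6,7,8,9}; col 8 has {1,2,3,5,6,7,8,9}; box has {1,3,5,6,8,9} → only 4 remains.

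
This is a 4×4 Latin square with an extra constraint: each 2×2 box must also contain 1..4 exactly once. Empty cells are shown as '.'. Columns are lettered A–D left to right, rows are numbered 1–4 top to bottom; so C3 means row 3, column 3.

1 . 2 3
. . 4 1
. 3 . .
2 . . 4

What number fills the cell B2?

B1 = 4 (sole candidate).
A2 = 3 (sole candidate).
B2 = 2: row 2 has {1,3,4}; col 2 has {3,4}; box has {1,3,4} → only 2 remains.

2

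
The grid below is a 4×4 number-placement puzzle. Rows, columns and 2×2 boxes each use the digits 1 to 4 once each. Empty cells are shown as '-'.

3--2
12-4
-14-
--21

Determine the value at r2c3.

3

r1c2 = 4 (sole candidate).
r1c3 = 1 (sole candidate).
r2c3 = 3: row 2 has {1,2,4}; col 3 has {1,2,4}; box has {1,2,4} → only 3 remains.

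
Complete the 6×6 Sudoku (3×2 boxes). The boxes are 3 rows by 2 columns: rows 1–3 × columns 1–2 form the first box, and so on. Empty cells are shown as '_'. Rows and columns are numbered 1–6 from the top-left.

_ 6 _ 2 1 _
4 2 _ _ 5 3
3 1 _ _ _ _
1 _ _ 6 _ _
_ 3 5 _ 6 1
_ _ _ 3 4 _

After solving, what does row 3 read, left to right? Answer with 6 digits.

314526

row 1, column 1 = 5: row 1 has {1,2,6}; col 1 has {1,3,4}; box has {1,2,3,4,6} → only 5 remains.
row 1, column 6 = 4: row 1 has {1,2,5,6}; col 6 has {1,3}; box has {1,3,5} → only 4 remains.
row 2, column 4 = 1: row 2 has {2,3,4,5}; col 4 has {2,3,6}; box has {2} → only 1 remains.
row 3, column 5 = 2: row 3 has {1,3}; col 5 has {1,4,5,6}; box has {1,3,4,5} → only 2 remains.
row 3, column 6 = 6: row 3 has {1,2,3}; col 6 has {1,3,4}; box has {1,2,3,4,5} → only 6 remains.
row 4, column 5 = 3: row 4 has {1,6}; col 5 has {1,2,4,5,6}; box has {1,4,6} → only 3 remains.
row 5, column 1 = 2: row 5 has {1,3,5,6}; col 1 has {1,3,4,5}; box has {1,3} → only 2 remains.
row 5, column 4 = 4: row 5 has {1,2,3,5,6}; col 4 has {1,2,3,6}; box has {3,5,6} → only 4 remains.
row 6, column 1 = 6: row 6 has {3,4}; col 1 has {1,2,3,4,5}; box has {1,2,3} → only 6 remains.
row 6, column 2 = 5: row 6 has {3,4,6}; col 2 has {1,2,3,6}; box has {1,2,3,6} → only 5 remains.
row 6, column 6 = 2: row 6 has {3,4,5,6}; col 6 has {1,3,4,6}; box has {1,3,4,6} → only 2 remains.
row 1, column 3 = 3: row 1 has {1,2,4,5,6}; col 3 has {5}; box has {1,2} → only 3 remains.
row 2, column 3 = 6: row 2 has {1,2,3,4,5}; col 3 has {3,5}; box has {1,2,3} → only 6 remains.
row 3, column 3 = 4: row 3 has {1,2,3,6}; col 3 has {3,5,6}; box has {1,2,3,6} → only 4 remains.
row 3, column 4 = 5: row 3 has {1,2,3,4,6}; col 4 has {1,2,3,4,6}; box has {1,2,3,4,6} → only 5 remains.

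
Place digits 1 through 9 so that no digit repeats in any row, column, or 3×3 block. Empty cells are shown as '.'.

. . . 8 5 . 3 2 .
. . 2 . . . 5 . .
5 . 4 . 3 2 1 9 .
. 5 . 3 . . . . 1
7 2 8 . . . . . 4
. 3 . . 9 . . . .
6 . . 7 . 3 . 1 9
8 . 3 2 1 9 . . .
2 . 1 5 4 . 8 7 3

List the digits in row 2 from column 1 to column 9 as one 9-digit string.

362971548

row 3, column 4 = 6: row 3 has {1,2,3,4,5,9}; col 4 has {2,3,5,7,8}; box has {2,3,5,8} → only 6 remains.
row 5, column 4 = 1: row 5 has {2,4,7,8}; col 4 has {2,3,5,6,7,8}; box has {3,9} → only 1 remains.
row 5, column 5 = 6: row 5 has {1,2,4,7,8}; col 5 has {1,3,4,5,9}; box has {1,3,9} → only 6 remains.
row 5, column 6 = 5: row 5 has {1,2,4,6,7,8}; col 6 has {2,3,9}; box has {1,3,6,9} → only 5 remains.
row 5, column 7 = 9: row 5 has {1,2,4,5,6,7,8}; col 7 has {1,3,5,8}; box has {1,4} → only 9 remains.
row 5, column 8 = 3: row 5 has {1,2,4,5,6,7,8,9}; col 8 has {1,2,7,9}; box has {1,4,9} → only 3 remains.
row 6, column 3 = 6: row 6 has {3,9}; col 3 has {1,2,3,4,8}; box has {2,3,5,7,8} → only 6 remains.
row 6, column 4 = 4: row 6 has {3,6,9}; col 4 has {1,2,3,5,6,7,8}; box has {1,3,5,6,9} → only 4 remains.
row 7, column 2 = 4: row 7 has {1,3,6,7,9}; col 2 has {2,3,5}; box has {1,2,3,6,8} → only 4 remains.
row 7, column 3 = 5: row 7 has {1,3,4,6,7,9}; col 3 has {1,2,3,4,6,8}; box has {1,2,3,4,6,8} → only 5 remains.
row 7, column 5 = 8: row 7 has {1,3,4,5,6,7,9}; col 5 has {1,3,4,5,6,9}; box has {1,2,3,4,5,7,9} → only 8 remains.
row 7, column 7 = 2: row 7 has {1,3,4,5,6,7,8,9}; col 7 has {1,3,5,8,9}; box has {1,3,7,8,9} → only 2 remains.
row 8, column 2 = 7: row 8 has {1,2,3,8,9}; col 2 has {2,3,4,5}; box has {1,2,3,4,5,6,8} → only 7 remains.
row 9, column 2 = 9: row 9 has {1,2,3,4,5,7,8}; col 2 has {2,3,4,5,7}; box has {1,2,3,4,5,6,7,8} → only 9 remains.
row 9, column 6 = 6: row 9 has {1,2,3,4,5,7,8,9}; col 6 has {2,3,5,9}; box has {1,2,3,4,5,7,8,9} → only 6 remains.
row 2, column 4 = 9: row 2 has {2,5}; col 4 has {1,2,3,4,5,6,7,8}; box has {2,3,5,6,8} → only 9 remains.
row 2, column 5 = 7: row 2 has {2,5,9}; col 5 has {1,3,4,5,6,8,9}; box has {2,3,5,6,8,9} → only 7 remains.
row 3, column 2 = 8: row 3 has {1,2,3,4,5,6,9}; col 2 has {2,3,4,5,7,9}; box has {2,4,5} → only 8 remains.
row 3, column 9 = 7: row 3 has {1,2,3,4,5,6,8,9}; col 9 has {1,3,4,9}; box has {1,2,3,5,9} → only 7 remains.
row 4, column 3 = 9: row 4 has {1,3,5}; col 3 has {1,2,3,4,5,6,8}; box has {2,3,5,6,7,8} → only 9 remains.
row 4, column 5 = 2: row 4 has {1,3,5,9}; col 5 has {1,3,4,5,6,7,8,9}; box has {1,3,4,5,6,9} → only 2 remains.
row 6, column 1 = 1: row 6 has {3,4,6,9}; col 1 has {2,5,6,7,8}; box has {2,3,5,6,7,8,9} → only 1 remains.
row 6, column 7 = 7: row 6 has {1,3,4,6,9}; col 7 has {1,2,3,5,8,9}; box has {1,3,4,9} → only 7 remains.
row 1, column 1 = 9: row 1 has {2,3,5,8}; col 1 has {1,2,5,6,7,8}; box has {2,4,5,8} → only 9 remains.
row 1, column 3 = 7: row 1 has {2,3,5,8,9}; col 3 has {1,2,3,4,5,6,8,9}; box has {2,4,5,8,9} → only 7 remains.
row 1, column 9 = 6: row 1 has {2,3,5,7,8,9}; col 9 has {1,3,4,7,9}; box has {1,2,3,5,7,9} → only 6 remains.
row 2, column 1 = 3: row 2 has {2,5,7,9}; col 1 has {1,2,5,6,7,8,9}; box has {2,4,5,7,8,9} → only 3 remains.
row 2, column 9 = 8: row 2 has {2,3,5,7,9}; col 9 has {1,3,4,6,7,9}; box has {1,2,3,5,6,7,9} → only 8 remains.
row 4, column 1 = 4: row 4 has {1,2,3,5,9}; col 1 has {1,2,3,5,6,7,8,9}; box has {1,2,3,5,6,7,8,9} → only 4 remains.
row 4, column 7 = 6: row 4 has {1,2,3,4,5,9}; col 7 has {1,2,3,5,7,8,9}; box has {1,3,4,7,9} → only 6 remains.
row 4, column 8 = 8: row 4 has {1,2,3,4,5,6,9}; col 8 has {1,2,3,7,9}; box has {1,3,4,6,7,9} → only 8 remains.
row 6, column 6 = 8: row 6 has {1,3,4,6,7,9}; col 6 has {2,3,5,6,9}; box has {1,2,3,4,5,6,9} → only 8 remains.
row 6, column 8 = 5: row 6 has {1,3,4,6,7,8,9}; col 8 has {1,2,3,7,8,9}; box has {1,3,4,6,7,8,9} → only 5 remains.
row 6, column 9 = 2: row 6 has {1,3,4,5,6,7,8,9}; col 9 has {1,3,4,6,7,8,9}; box has {1,3,4,5,6,7,8,9} → only 2 remains.
row 8, column 7 = 4: row 8 has {1,2,3,7,8,9}; col 7 has {1,2,3,5,6,7,8,9}; box has {1,2,3,7,8,9} → only 4 remains.
row 8, column 8 = 6: row 8 has {1,2,3,4,7,8,9}; col 8 has {1,2,3,5,7,8,9}; box has {1,2,3,4,7,8,9} → only 6 remains.
row 8, column 9 = 5: row 8 has {1,2,3,4,6,7,8,9}; col 9 has {1,2,3,4,6,7,8,9}; box has {1,2,3,4,6,7,8,9} → only 5 remains.
row 1, column 2 = 1: row 1 has {2,3,5,6,7,8,9}; col 2 has {2,3,4,5,7,8,9}; box has {2,3,4,5,7,8,9} → only 1 remains.
row 1, column 6 = 4: row 1 has {1,2,3,5,6,7,8,9}; col 6 has {2,3,5,6,8,9}; box has {2,3,5,6,7,8,9} → only 4 remains.
row 2, column 2 = 6: row 2 has {2,3,5,7,8,9}; col 2 has {1,2,3,4,5,7,8,9}; box has {1,2,3,4,5,7,8,9} → only 6 remains.
row 2, column 6 = 1: row 2 has {2,3,5,6,7,8,9}; col 6 has {2,3,4,5,6,8,9}; box has {2,3,4,5,6,7,8,9} → only 1 remains.
row 2, column 8 = 4: row 2 has {1,2,3,5,6,7,8,9}; col 8 has {1,2,3,5,6,7,8,9}; box has {1,2,3,5,6,7,8,9} → only 4 remains.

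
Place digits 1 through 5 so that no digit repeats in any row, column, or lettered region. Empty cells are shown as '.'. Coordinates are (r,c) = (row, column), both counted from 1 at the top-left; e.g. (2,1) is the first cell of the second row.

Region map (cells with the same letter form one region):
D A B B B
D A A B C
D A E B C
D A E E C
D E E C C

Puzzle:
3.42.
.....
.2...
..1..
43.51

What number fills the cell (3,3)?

5

(1,5) = 5: row 1 has {2,3,4}; col 5 has {1}; region has {2,4} → only 5 remains.
(3,3) = 5: row 3 has {2}; col 3 has {1,4}; region has {1,3} → only 5 remains.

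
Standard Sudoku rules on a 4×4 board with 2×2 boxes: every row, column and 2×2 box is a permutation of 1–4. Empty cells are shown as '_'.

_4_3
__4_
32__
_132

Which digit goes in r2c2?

3

r2c2 = 3: row 2 has {4}; col 2 has {1,2,4}; box has {4} → only 3 remains.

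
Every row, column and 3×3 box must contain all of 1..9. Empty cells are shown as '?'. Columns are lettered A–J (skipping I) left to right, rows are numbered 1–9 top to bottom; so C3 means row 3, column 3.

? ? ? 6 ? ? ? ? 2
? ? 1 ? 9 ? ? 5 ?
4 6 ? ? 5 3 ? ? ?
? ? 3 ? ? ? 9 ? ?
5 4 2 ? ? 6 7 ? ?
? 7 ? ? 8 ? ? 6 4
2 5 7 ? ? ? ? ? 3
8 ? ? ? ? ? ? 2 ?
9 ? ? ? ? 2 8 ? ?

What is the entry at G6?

G3 = 1 (sole candidate).
A6 = 1 (sole candidate).
C6 = 9 (sole candidate).
F6 = 5 (sole candidate).
C3 = 8 (sole candidate).
A4 = 6 (sole candidate).
B4 = 8 (sole candidate).
H4 = 1 (sole candidate).
J4 = 5 (sole candidate).
J5 = 8 (sole candidate).
C1 = 5 (sole candidate).
H5 = 3 (sole candidate).
G6 = 2: row 6 has {1,4,5,6,7,8,9}; col 7 has {1,7,8,9}; box has {1,3,4,5,6,7,8,9} → only 2 remains.

2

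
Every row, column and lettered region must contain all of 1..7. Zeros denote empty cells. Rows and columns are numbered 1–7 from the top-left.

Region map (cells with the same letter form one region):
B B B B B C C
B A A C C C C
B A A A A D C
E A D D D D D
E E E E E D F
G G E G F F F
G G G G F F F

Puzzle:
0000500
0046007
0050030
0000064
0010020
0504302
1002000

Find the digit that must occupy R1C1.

R3C7 = 1 (sole candidate).
R4C3 = 7 (sole candidate).
R4C5 = 1 (sole candidate).
R6C3 = 6 (sole candidate).
R7C3 = 3 (sole candidate).
R1C3 = 2 (sole candidate).
R1C6 = 4 (sole candidate).
R1C7 = 3 (sole candidate).
R2C1 = 3 (sole candidate).
R2C5 = 2 (sole candidate).
R2C6 = 5 (sole candidate).
R3C4 = 7 (sole candidate).
R3C5 = 6 (sole candidate).
R4C4 = 5 (sole candidate).
R5C4 = 3 (sole candidate).
R6C1 = 7 (sole candidate).
R6C6 = 1 (sole candidate).
R7C2 = 6 (sole candidate).
R7C6 = 7 (sole candidate).
R7C7 = 5 (sole candidate).
R1C1 = 6: row 1 has {2,3,4,5}; col 1 has {1,3,7}; region has {2,3,5} → only 6 remains.

6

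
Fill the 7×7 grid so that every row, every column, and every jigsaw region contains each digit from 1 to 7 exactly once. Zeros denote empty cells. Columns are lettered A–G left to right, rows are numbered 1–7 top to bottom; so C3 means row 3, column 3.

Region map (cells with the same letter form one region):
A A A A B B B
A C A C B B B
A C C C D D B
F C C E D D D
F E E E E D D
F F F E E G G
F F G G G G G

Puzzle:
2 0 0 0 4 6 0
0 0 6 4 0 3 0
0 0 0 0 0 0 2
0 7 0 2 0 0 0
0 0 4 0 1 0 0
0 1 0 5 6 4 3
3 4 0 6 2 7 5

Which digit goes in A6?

7

B5 = 3: row 5 has {1,4}; col 2 has {1,4,7}; region has {1,2,4,5,6} → only 3 remains.
D5 = 7: row 5 has {1,3,4}; col 4 has {2,4,5,6}; region has {1,2,3,4,5,6} → only 7 remains.
G5 = 6: row 5 has {1,3,4,7}; col 7 has {2,3,5}; region has {} → only 6 remains.
A6 = 7: row 6 has {1,3,4,5,6}; col 1 has {2,3}; region has {1,3,4} → only 7 remains.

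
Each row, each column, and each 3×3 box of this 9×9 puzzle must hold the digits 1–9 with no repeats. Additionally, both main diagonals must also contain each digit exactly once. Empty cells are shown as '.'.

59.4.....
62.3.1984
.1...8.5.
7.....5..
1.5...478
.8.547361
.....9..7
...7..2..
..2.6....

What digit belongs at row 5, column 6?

row 2, column 3 = 7: row 2 has {1,2,3,4,6,8,9}; col 3 has {2,5}; box has {1,2,5,6,9} → only 7 remains.
row 2, column 5 = 5: row 2 has {1,2,3,4,6,7,8,9}; col 5 has {4,6}; box has {1,3,4,8} → only 5 remains.
row 6, column 3 = 9: row 6 has {1,3,4,5,6,7,8}; col 3 has {2,5,7}; box has {1,5,7,8} → only 9 remains.
row 6, column 1 = 2: row 6 has {1,3,4,5,6,7,8,9}; col 1 has {1,5,6,7}; box has {1,5,7,8,9} → only 2 remains.
row 1, column 3 = 8: in row 1, 8 can only go here (every other open cell in that row sees an 8).
row 7, column 2 = 5: in row 7, 5 can only go here (every other open cell in that row sees a 5).
row 9, column 6 = 5: in row 9, 5 can only go here (every other open cell in that row sees a 5).
row 9, column 2 = 7: in row 9, 7 can only go here (every other open cell in that row sees a 7).
row 8, column 9 = 5: in row 8, 5 can only go here (every other open cell in that row sees a 5).
row 8, column 6 = 4: in column 6, 4 can only go here (every other open cell in that column sees a 4).
row 4, column 2 = 4: in column 2, 4 can only go here (every other open cell in that column sees a 4).
row 7, column 7 = 6: in box 9, 6 can only go here (every other open cell in that box sees a 6).
row 3, column 7 = 7: row 3 has {1,5,8}; col 7 has {2,3,4,5,6,9}; box has {4,5,8,9}; anti-diagonal has {5,8} → only 7 remains.
row 1, column 7 = 1: row 1 has {4,5,8,9}; col 7 has {2,3,4,5,6,7,9}; box has {4,5,7,8,9} → only 1 remains.
row 9, column 7 = 8: row 9 has {2,5,6,7}; col 7 has {1,2,3,4,5,6,7,9}; box has {2,5,6,7} → only 8 remains.
row 9, column 4 = 1: row 9 has {2,5,6,7,8}; col 4 has {3,4,5,7}; box has {4,5,6,7,9} → only 1 remains.
row 1, column 5 = 7: in row 1, 7 can only go here (every other open cell in that row sees a 7).
row 4, column 5 = 1: in row 4, 1 can only go here (every other open cell in that row sees a 1).
row 4, column 4 = 8: in row 4, 8 can only go here (every other open cell in that row sees an 8).
row 7, column 4 = 2: row 7 has {5,6,7,9}; col 4 has {1,3,4,5,7,8}; box has {1,4,5,6,7,9} → only 2 remains.
row 5, column 6 = 2: in row 5, 2 can only go here (every other open cell in that row sees a 2).

2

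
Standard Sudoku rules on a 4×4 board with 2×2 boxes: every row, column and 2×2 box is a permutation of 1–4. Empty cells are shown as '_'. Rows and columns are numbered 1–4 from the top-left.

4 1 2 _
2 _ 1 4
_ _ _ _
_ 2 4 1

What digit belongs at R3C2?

4

R1C4 = 3: row 1 has {1,2,4}; col 4 has {1,4}; box has {1,2,4} → only 3 remains.
R2C2 = 3: row 2 has {1,2,4}; col 2 has {1,2}; box has {1,2,4} → only 3 remains.
R3C2 = 4: row 3 has {}; col 2 has {1,2,3}; box has {2} → only 4 remains.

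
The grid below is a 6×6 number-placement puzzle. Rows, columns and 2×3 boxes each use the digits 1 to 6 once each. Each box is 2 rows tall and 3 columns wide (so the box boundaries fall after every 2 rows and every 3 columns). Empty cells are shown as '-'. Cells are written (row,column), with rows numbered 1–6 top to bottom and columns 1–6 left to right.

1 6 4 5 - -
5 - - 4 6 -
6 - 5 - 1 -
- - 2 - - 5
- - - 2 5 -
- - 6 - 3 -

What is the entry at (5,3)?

1

(1,5) = 2: row 1 has {1,4,5,6}; col 5 has {1,3,5,6}; box has {4,5,6} → only 2 remains.
(1,6) = 3: row 1 has {1,2,4,5,6}; col 6 has {5}; box has {2,4,5,6} → only 3 remains.
(2,3) = 3: row 2 has {4,5,6}; col 3 has {2,4,5,6}; box has {1,4,5,6} → only 3 remains.
(2,6) = 1: row 2 has {3,4,5,6}; col 6 has {3,5}; box has {2,3,4,5,6} → only 1 remains.
(3,4) = 3: row 3 has {1,5,6}; col 4 has {2,4,5}; box has {1,5} → only 3 remains.
(4,4) = 6: row 4 has {2,5}; col 4 has {2,3,4,5}; box has {1,3,5} → only 6 remains.
(4,5) = 4: row 4 has {2,5,6}; col 5 has {1,2,3,5,6}; box has {1,3,5,6} → only 4 remains.
(5,3) = 1: row 5 has {2,5}; col 3 has {2,3,4,5,6}; box has {6} → only 1 remains.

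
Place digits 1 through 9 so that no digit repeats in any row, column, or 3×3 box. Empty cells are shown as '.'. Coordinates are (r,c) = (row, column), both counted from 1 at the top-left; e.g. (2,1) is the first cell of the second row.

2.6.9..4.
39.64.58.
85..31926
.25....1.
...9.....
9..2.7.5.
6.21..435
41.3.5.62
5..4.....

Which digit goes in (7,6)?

9

(1,2) = 7: row 1 has {2,4,6,9}; col 2 has {1,2,5,9}; box has {2,3,5,6,8,9} → only 7 remains.
(1,6) = 8: row 1 has {2,4,6,7,9}; col 6 has {1,5,7}; box has {1,3,4,6,9} → only 8 remains.
(2,3) = 1: row 2 has {3,4,5,6,8,9}; col 3 has {2,5,6}; box has {2,3,5,6,7,8,9} → only 1 remains.
(2,6) = 2: row 2 has {1,3,4,5,6,8,9}; col 6 has {1,5,7,8}; box has {1,3,4,6,8,9} → only 2 remains.
(2,9) = 7: row 2 has {1,2,3,4,5,6,8,9}; col 9 has {2,5,6}; box has {2,4,5,6,8,9} → only 7 remains.
(3,3) = 4: row 3 has {1,2,3,5,6,8,9}; col 3 has {1,2,5,6}; box has {1,2,3,5,6,7,8,9} → only 4 remains.
(3,4) = 7: row 3 has {1,2,3,4,5,6,8,9}; col 4 has {1,2,3,4,6,9}; box has {1,2,3,4,6,8,9} → only 7 remains.
(4,1) = 7: row 4 has {1,2,5}; col 1 has {2,3,4,5,6,8,9}; box has {2,5,9} → only 7 remains.
(4,4) = 8: row 4 has {1,2,5,7}; col 4 has {1,2,3,4,6,7,9}; box has {2,7,9} → only 8 remains.
(4,5) = 6: row 4 has {1,2,5,7,8}; col 5 has {3,4,9}; box has {2,7,8,9} → only 6 remains.
(4,7) = 3: row 4 has {1,2,5,6,7,8}; col 7 has {4,5,9}; box has {1,5} → only 3 remains.
(5,1) = 1: row 5 has {9}; col 1 has {2,3,4,5,6,7,8,9}; box has {2,5,7,9} → only 1 remains.
(5,5) = 5: row 5 has {1,9}; col 5 has {3,4,6,9}; box has {2,6,7,8,9} → only 5 remains.
(5,8) = 7: row 5 has {1,5,9}; col 8 has {1,2,3,4,5,6,8}; box has {1,3,5} → only 7 remains.
(6,5) = 1: row 6 has {2,5,7,9}; col 5 has {3,4,5,6,9}; box has {2,5,6,7,8,9} → only 1 remains.
(7,2) = 8: row 7 has {1,2,3,4,5,6}; col 2 has {1,2,5,7,9}; box has {1,2,4,5,6} → only 8 remains.
(7,5) = 7: row 7 has {1,2,3,4,5,6,8}; col 5 has {1,3,4,5,6,9}; box has {1,3,4,5} → only 7 remains.
(7,6) = 9: row 7 has {1,2,3,4,5,6,7,8}; col 6 has {1,2,5,7,8}; box has {1,3,4,5,7} → only 9 remains.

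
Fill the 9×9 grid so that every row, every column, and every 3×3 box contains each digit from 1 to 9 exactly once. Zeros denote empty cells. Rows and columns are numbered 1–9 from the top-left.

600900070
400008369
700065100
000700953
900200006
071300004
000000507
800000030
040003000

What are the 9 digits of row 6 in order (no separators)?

571396824

r2c4 = 1 (sole candidate).
r3c4 = 4 (sole candidate).
r4c1 = 2 (sole candidate).
r6c1 = 5: row 6 has {1,3,4,7}; col 1 has {2,4,6,7,8,9}; box has {1,2,7,9} → only 5 remains.
r9c1 = 1 (sole candidate).
r1c6 = 2 (sole candidate).
r2c5 = 7 (sole candidate).
r7c1 = 3 (sole candidate).
r1c5 = 3 (sole candidate).
r1c2 = 1 (hidden single in row 1).
r1c7 = 4 (hidden single in row 1).
r5c5 = 5 (hidden single in row 5).
r5c7 = 7 (hidden single in row 5).
r6c6 = 6: in row 6, 6 can only go here (every other open cell in that row sees a 6).
r6c5 = 9: in row 6, 9 can only go here (every other open cell in that row sees a 9).
r9c3 = 7 (hidden single in row 9).
r8c6 = 7 (hidden single in row 8).
r8c5 = 4 (hidden single in row 8).
r7c8 = 4 (hidden single in row 7).
r8c9 = 1 (hidden single in row 8).
r9c4 = 5 (hidden single in row 9).
r9c8 = 9 (hidden single in row 9).
r8c4 = 6 (sole candidate).
r8c7 = 2 (sole candidate).
r9c9 = 8 (sole candidate).
r1c9 = 5 (sole candidate).
r3c9 = 2 (sole candidate).
r6c7 = 8: row 6 has {1,3,4,5,6,7,9}; col 7 has {1,2,3,4,5,7,9}; box has {3,4,5,6,7,9} → only 8 remains.
r6c8 = 2: row 6 has {1,3,4,5,6,7,8,9}; col 8 has {3,4,5,6,7,9}; box has {3,4,5,6,7,8,9} → only 2 remains.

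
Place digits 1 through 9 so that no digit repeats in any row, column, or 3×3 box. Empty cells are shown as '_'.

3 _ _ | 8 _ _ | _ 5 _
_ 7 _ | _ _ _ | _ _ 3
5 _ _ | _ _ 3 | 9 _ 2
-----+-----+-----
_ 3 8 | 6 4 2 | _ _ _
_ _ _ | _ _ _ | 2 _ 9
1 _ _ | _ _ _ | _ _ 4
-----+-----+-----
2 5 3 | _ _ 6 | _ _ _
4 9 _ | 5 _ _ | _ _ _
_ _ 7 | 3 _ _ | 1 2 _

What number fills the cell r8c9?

6

r4c1 = 9 (hidden single in row 4).
r8c5 = 2 (hidden single in row 8).
r9c6 = 4 (hidden single in row 9).
r9c9 = 5 (hidden single in row 9).
r4c7 = 5 (hidden single in row 4).
r9c5 = 9 (hidden single in row 9).
r7c8 = 9 (hidden single in row 7).
r7c7 = 4 (hidden single in row 7).
r5c1 = 7 (hidden single in column 1).
r5c4 = 1 (sole candidate).
r7c4 = 7 (sole candidate).
r7c9 = 8 (sole candidate).
r3c4 = 4 (sole candidate).
r6c4 = 9 (sole candidate).
r7c5 = 1 (sole candidate).
r8c6 = 8 (sole candidate).
r2c4 = 2 (sole candidate).
r5c6 = 5 (sole candidate).
r6c6 = 7 (sole candidate).
r2c5 = 5 (hidden single in row 2).
r6c3 = 5 (hidden single in row 6).
r6c2 = 2 (hidden single in row 6).
r1c3 = 2 (hidden single in row 1).
r1c2 = 4 (hidden single in row 1).
r1c6 = 9 (hidden single in row 1).
r2c6 = 1 (sole candidate).
r5c2 = 6 (sole candidate).
r5c3 = 4 (sole candidate).
r9c2 = 8 (sole candidate).
r3c2 = 1 (sole candidate).
r3c3 = 6 (sole candidate).
r3c5 = 7 (sole candidate).
r3c8 = 8 (sole candidate).
r5c8 = 3 (sole candidate).
r6c8 = 6 (sole candidate).
r8c3 = 1 (sole candidate).
r8c8 = 7 (sole candidate).
r8c9 = 6: row 8 has {1,2,4,5,7,8,9}; col 9 has {2,3,4,5,8,9}; box has {1,2,4,5,7,8,9} → only 6 remains.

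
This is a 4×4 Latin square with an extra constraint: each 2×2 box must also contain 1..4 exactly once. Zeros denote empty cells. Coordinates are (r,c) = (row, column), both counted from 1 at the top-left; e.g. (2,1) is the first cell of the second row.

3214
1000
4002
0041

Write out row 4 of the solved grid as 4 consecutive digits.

2341

(2,2) = 4: row 2 has {1}; col 2 has {2}; box has {1,2,3} → only 4 remains.
(2,4) = 3: row 2 has {1,4}; col 4 has {1,2,4}; box has {1,4} → only 3 remains.
(3,3) = 3: row 3 has {2,4}; col 3 has {1,4}; box has {1,2,4} → only 3 remains.
(4,1) = 2: row 4 has {1,4}; col 1 has {1,3,4}; box has {4} → only 2 remains.
(4,2) = 3: row 4 has {1,2,4}; col 2 has {2,4}; box has {2,4} → only 3 remains.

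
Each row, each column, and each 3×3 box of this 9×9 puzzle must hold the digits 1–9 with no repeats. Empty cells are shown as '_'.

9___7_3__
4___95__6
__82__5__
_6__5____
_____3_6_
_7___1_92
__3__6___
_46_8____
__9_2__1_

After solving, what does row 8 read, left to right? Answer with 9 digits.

row 3, column 6 = 4 (sole candidate).
row 3, column 8 = 7 (sole candidate).
row 5, column 5 = 4 (sole candidate).
row 6, column 5 = 6 (sole candidate).
row 7, column 5 = 1 (sole candidate).
row 9, column 6 = 7 (sole candidate).
row 1, column 6 = 8 (sole candidate).
row 3, column 5 = 3 (sole candidate).
row 6, column 4 = 8 (sole candidate).
row 6, column 7 = 4 (sole candidate).
row 8, column 6 = 9: row 8 has {4,6,8}; col 6 has {1,3,4,5,6,7,8}; box has {1,2,6,7,8} → only 9 remains.
row 2, column 4 = 1 (sole candidate).
row 3, column 2 = 1 (sole candidate).
row 3, column 9 = 9 (sole candidate).
row 4, column 6 = 2 (sole candidate).
row 6, column 3 = 5 (sole candidate).
row 1, column 3 = 2 (sole candidate).
row 1, column 4 = 6 (sole candidate).
row 1, column 8 = 4 (sole candidate).
row 1, column 9 = 1 (sole candidate).
row 2, column 2 = 3 (sole candidate).
row 2, column 3 = 7 (sole candidate).
row 3, column 1 = 6 (sole candidate).
row 5, column 3 = 1 (sole candidate).
row 6, column 1 = 3 (sole candidate).
row 1, column 2 = 5 (sole candidate).
row 4, column 1 = 8 (sole candidate).
row 4, column 3 = 4 (sole candidate).
row 4, column 8 = 3 (sole candidate).
row 4, column 9 = 7 (sole candidate).
row 5, column 1 = 2 (sole candidate).
row 5, column 2 = 9 (sole candidate).
row 5, column 4 = 7 (sole candidate).
row 5, column 7 = 8 (sole candidate).
row 5, column 9 = 5 (sole candidate).
row 8, column 9 = 3: row 8 has {4,6,8,9}; col 9 has {1,2,5,6,7,9}; box has {1} → only 3 remains.
row 9, column 1 = 5 (sole candidate).
row 9, column 2 = 8 (sole candidate).
row 9, column 7 = 6 (sole candidate).
row 9, column 9 = 4 (sole candidate).
row 2, column 7 = 2 (sole candidate).
row 2, column 8 = 8 (sole candidate).
row 4, column 4 = 9 (sole candidate).
row 4, column 7 = 1 (sole candidate).
row 7, column 1 = 7 (sole candidate).
row 7, column 2 = 2 (sole candidate).
row 7, column 7 = 9 (sole candidate).
row 7, column 8 = 5 (sole candidate).
row 7, column 9 = 8 (sole candidate).
row 8, column 1 = 1: row 8 has {3,4,6,8,9}; col 1 has {2,3,4,5,6,7,8,9}; box has {2,3,4,5,6,7,8,9} → only 1 remains.
row 8, column 4 = 5: row 8 has {1,3,4,6,8,9}; col 4 has {1,2,6,7,8,9}; box has {1,2,6,7,8,9} → only 5 remains.
row 8, column 7 = 7: row 8 has {1,3,4,5,6,8,9}; col 7 has {1,2,3,4,5,6,8,9}; box has {1,3,4,5,6,8,9} → only 7 remains.
row 8, column 8 = 2: row 8 has {1,3,4,5,6,7,8,9}; col 8 has {1,3,4,5,6,7,8,9}; box has {1,3,4,5,6,7,8,9} → only 2 remains.

146589723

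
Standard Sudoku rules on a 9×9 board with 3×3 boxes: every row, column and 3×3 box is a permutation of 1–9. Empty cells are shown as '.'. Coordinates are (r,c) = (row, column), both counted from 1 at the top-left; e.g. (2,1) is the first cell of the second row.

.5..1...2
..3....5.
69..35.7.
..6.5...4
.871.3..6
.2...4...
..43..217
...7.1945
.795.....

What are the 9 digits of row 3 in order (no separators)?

691235478

(1,3) = 8 (sole candidate).
(5,7) = 5 (sole candidate).
(7,2) = 6 (sole candidate).
(8,2) = 3 (sole candidate).
(8,3) = 2 (sole candidate).
(3,3) = 1: row 3 has {3,5,6,7,9}; col 3 has {2,3,4,6,7,8,9}; box has {3,5,6,8,9} → only 1 remains.
(3,9) = 8: row 3 has {1,3,5,6,7,9}; col 9 has {2,4,5,6,7}; box has {2,5,7} → only 8 remains.
(4,2) = 1 (sole candidate).
(6,3) = 5 (sole candidate).
(8,1) = 8 (sole candidate).
(8,5) = 6 (sole candidate).
(9,1) = 1 (sole candidate).
(9,9) = 3 (sole candidate).
(2,2) = 4 (sole candidate).
(3,7) = 4: row 3 has {1,3,5,6,7,8,9}; col 7 has {2,5,9}; box has {2,5,7,8} → only 4 remains.
(7,1) = 5 (sole candidate).
(1,1) = 7 (sole candidate).
(2,1) = 2 (sole candidate).
(3,4) = 2: row 3 has {1,3,4,5,6,7,8,9}; col 4 has {1,3,5,7}; box has {1,3,5} → only 2 remains.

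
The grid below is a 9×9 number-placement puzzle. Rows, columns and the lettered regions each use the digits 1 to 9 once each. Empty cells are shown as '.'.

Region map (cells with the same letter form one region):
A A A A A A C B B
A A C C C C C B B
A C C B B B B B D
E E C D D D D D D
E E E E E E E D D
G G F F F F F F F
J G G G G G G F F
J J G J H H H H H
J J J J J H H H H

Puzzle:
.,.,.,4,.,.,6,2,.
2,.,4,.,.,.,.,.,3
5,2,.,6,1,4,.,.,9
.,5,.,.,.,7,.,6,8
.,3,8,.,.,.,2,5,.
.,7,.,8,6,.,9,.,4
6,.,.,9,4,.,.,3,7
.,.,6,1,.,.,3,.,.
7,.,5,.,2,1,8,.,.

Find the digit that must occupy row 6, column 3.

row 1, column 9 = 5: row 1 has {2,4,6}; col 9 has {3,4,7,8,9}; region has {1,2,3,4,6} → only 5 remains.
row 3, column 7 = 7: row 3 has {1,2,4,5,6,9}; col 7 has {2,3,6,8,9}; region has {1,2,3,4,5,6} → only 7 remains.
row 3, column 8 = 8: row 3 has {1,2,4,5,6,7,9}; col 8 has {2,3,5,6}; region has {1,2,3,4,5,6,7} → only 8 remains.
row 4, column 5 = 3: row 4 has {5,6,7,8}; col 5 has {1,2,4,6}; region has {5,6,7,8,9} → only 3 remains.
row 5, column 4 = 7: row 5 has {2,3,5,8}; col 4 has {1,4,6,8,9}; region has {2,3,5,8} → only 7 remains.
row 5, column 5 = 9: row 5 has {2,3,5,7,8}; col 5 has {1,2,3,4,6}; region has {2,3,5,7,8} → only 9 remains.
row 5, column 6 = 6: row 5 has {2,3,5,7,8,9}; col 6 has {1,4,7}; region has {2,3,5,7,8,9} → only 6 remains.
row 5, column 9 = 1: row 5 has {2,3,5,6,7,8,9}; col 9 has {3,4,5,7,8,9}; region has {3,5,6,7,8,9} → only 1 remains.
row 6, column 8 = 1: row 6 has {4,6,7,8,9}; col 8 has {2,3,5,6,8}; region has {3,4,6,7,8,9} → only 1 remains.
row 8, column 9 = 2: row 8 has {1,3,6}; col 9 has {1,3,4,5,7,8,9}; region has {1,3,8} → only 2 remains.
row 9, column 4 = 3: row 9 has {1,2,5,7,8}; col 4 has {1,4,6,7,8,9}; region has {1,2,5,6,7} → only 3 remains.
row 9, column 9 = 6: row 9 has {1,2,3,5,7,8}; col 9 has {1,2,3,4,5,7,8,9}; region has {1,2,3,8} → only 6 remains.
row 2, column 4 = 5: row 2 has {2,3,4}; col 4 has {1,3,4,6,7,8,9}; region has {2,4,6} → only 5 remains.
row 2, column 7 = 1: row 2 has {2,3,4,5}; col 7 has {2,3,6,7,8,9}; region has {2,4,5,6} → only 1 remains.
row 2, column 8 = 9: row 2 has {1,2,3,4,5}; col 8 has {1,2,3,5,6,8}; region has {1,2,3,4,5,6,7,8} → only 9 remains.
row 3, column 3 = 3: row 3 has {1,2,4,5,6,7,8,9}; col 3 has {4,5,6,8}; region has {1,2,4,5,6} → only 3 remains.
row 4, column 3 = 9: row 4 has {3,5,6,7,8}; col 3 has {3,4,5,6,8}; region has {1,2,3,4,5,6} → only 9 remains.
row 4, column 4 = 2: row 4 has {3,5,6,7,8,9}; col 4 has {1,3,4,5,6,7,8,9}; region has {1,3,5,6,7,8,9} → only 2 remains.
row 4, column 7 = 4: row 4 has {2,3,5,6,7,8,9}; col 7 has {1,2,3,6,7,8,9}; region has {1,2,3,5,6,7,8,9} → only 4 remains.
row 5, column 1 = 4: row 5 has {1,2,3,5,6,7,8,9}; col 1 has {2,5,6,7}; region has {2,3,5,6,7,8,9} → only 4 remains.
row 6, column 1 = 3: row 6 has {1,4,6,7,8,9}; col 1 has {2,4,5,6,7}; region has {4,6,7,9} → only 3 remains.
row 6, column 3 = 2: row 6 has {1,3,4,6,7,8,9}; col 3 has {3,4,5,6,8,9}; region has {1,3,4,6,7,8,9} → only 2 remains.

2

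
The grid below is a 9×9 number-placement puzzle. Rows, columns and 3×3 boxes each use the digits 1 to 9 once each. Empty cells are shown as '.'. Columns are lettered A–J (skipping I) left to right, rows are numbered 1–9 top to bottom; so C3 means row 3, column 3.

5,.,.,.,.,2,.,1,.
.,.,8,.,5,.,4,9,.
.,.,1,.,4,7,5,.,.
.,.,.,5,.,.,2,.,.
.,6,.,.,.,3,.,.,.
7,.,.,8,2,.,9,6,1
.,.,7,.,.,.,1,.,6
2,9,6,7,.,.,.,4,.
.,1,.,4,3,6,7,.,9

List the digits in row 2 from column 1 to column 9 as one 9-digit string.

378651492

F2 = 1: row 2 has {4,5,8,9}; col 6 has {2,3,6,7}; box has {2,4,5,7} → only 1 remains.
G5 = 8 (sole candidate).
F6 = 4 (sole candidate).
G8 = 3 (sole candidate).
A9 = 8 (sole candidate).
C9 = 5 (sole candidate).
H9 = 2 (sole candidate).
G1 = 6 (sole candidate).
F4 = 9 (sole candidate).
D5 = 1 (sole candidate).
E5 = 7 (sole candidate).
H5 = 5 (sole candidate).
J5 = 4 (sole candidate).
C6 = 3 (sole candidate).
H7 = 8 (sole candidate).
J8 = 5 (sole candidate).
H3 = 3 (sole candidate).
C4 = 4 (sole candidate).
E4 = 6 (sole candidate).
H4 = 7 (sole candidate).
J4 = 3 (sole candidate).
A5 = 9 (sole candidate).
C5 = 2 (sole candidate).
B6 = 5 (sole candidate).
E7 = 9 (sole candidate).
F7 = 5 (sole candidate).
F8 = 8 (sole candidate).
C1 = 9 (sole candidate).
D1 = 3 (sole candidate).
E1 = 8 (sole candidate).
J1 = 7 (sole candidate).
D2 = 6: row 2 has {1,4,5,8,9}; col 4 has {1,3,4,5,7,8}; box has {1,2,3,4,5,7,8} → only 6 remains.
J2 = 2: row 2 has {1,4,5,6,8,9}; col 9 has {1,3,4,5,6,7,9}; box has {1,3,4,5,6,7,9} → only 2 remains.
A3 = 6 (sole candidate).
B3 = 2 (sole candidate).
D3 = 9 (sole candidate).
J3 = 8 (sole candidate).
A4 = 1 (sole candidate).
B4 = 8 (sole candidate).
D7 = 2 (sole candidate).
E8 = 1 (sole candidate).
B1 = 4 (sole candidate).
A2 = 3: row 2 has {1,2,4,5,6,8,9}; col 1 has {1,2,5,6,7,8,9}; box has {1,2,4,5,6,8,9} → only 3 remains.
B2 = 7: row 2 has {1,2,3,4,5,6,8,9}; col 2 has {1,2,4,5,6,8,9}; box has {1,2,3,4,5,6,8,9} → only 7 remains.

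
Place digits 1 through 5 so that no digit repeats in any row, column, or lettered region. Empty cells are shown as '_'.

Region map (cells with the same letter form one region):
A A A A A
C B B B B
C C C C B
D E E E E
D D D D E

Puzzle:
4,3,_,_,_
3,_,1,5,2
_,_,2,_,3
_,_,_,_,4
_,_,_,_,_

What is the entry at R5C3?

4

R1C3 = 5: row 1 has {3,4}; col 3 has {1,2}; region has {3,4} → only 5 remains.
R1C5 = 1: row 1 has {3,4,5}; col 5 has {2,3,4}; region has {3,4,5} → only 1 remains.
R2C2 = 4: row 2 has {1,2,3,5}; col 2 has {3}; region has {1,2,3,5} → only 4 remains.
R4C3 = 3: row 4 has {4}; col 3 has {1,2,5}; region has {4} → only 3 remains.
R5C3 = 4: row 5 has {}; col 3 has {1,2,3,5}; region has {} → only 4 remains.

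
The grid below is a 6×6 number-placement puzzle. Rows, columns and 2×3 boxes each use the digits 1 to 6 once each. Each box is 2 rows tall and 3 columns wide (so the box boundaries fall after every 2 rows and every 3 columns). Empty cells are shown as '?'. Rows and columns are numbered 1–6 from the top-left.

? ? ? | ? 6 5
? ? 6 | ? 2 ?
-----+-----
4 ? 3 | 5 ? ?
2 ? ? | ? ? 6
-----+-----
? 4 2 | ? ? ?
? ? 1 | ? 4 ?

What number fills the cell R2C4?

1

R1C3 = 4 (sole candidate).
R3C5 = 1 (sole candidate).
R3C6 = 2 (sole candidate).
R4C3 = 5 (sole candidate).
R4C5 = 3 (sole candidate).
R5C5 = 5 (sole candidate).
R6C6 = 3 (sole candidate).
R3C2 = 6 (sole candidate).
R4C2 = 1 (sole candidate).
R4C4 = 4 (sole candidate).
R5C6 = 1 (sole candidate).
R6C2 = 5 (sole candidate).
R2C2 = 3 (sole candidate).
R2C4 = 1: row 2 has {2,3,6}; col 4 has {4,5}; box has {2,5,6} → only 1 remains.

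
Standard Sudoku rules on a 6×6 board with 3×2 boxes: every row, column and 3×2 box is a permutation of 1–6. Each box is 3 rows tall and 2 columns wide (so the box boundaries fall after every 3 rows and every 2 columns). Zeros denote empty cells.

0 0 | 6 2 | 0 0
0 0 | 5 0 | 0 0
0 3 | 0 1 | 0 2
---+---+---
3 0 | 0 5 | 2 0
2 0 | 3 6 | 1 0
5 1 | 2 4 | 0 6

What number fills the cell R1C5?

4

R2C4 = 3: row 2 has {5}; col 4 has {1,2,4,5,6}; box has {1,2,5,6} → only 3 remains.
R3C3 = 4: row 3 has {1,2,3}; col 3 has {2,3,5,6}; box has {1,2,3,5,6} → only 4 remains.
R4C3 = 1: row 4 has {2,3,5}; col 3 has {2,3,4,5,6}; box has {2,3,4,5,6} → only 1 remains.
R4C6 = 4: row 4 has {1,2,3,5}; col 6 has {2,6}; box has {1,2,6} → only 4 remains.
R5C2 = 4: row 5 has {1,2,3,6}; col 2 has {1,3}; box has {1,2,3,5} → only 4 remains.
R5C6 = 5: row 5 has {1,2,3,4,6}; col 6 has {2,4,6}; box has {1,2,4,6} → only 5 remains.
R6C5 = 3: row 6 has {1,2,4,5,6}; col 5 has {1,2}; box has {1,2,4,5,6} → only 3 remains.
R1C2 = 5: row 1 has {2,6}; col 2 has {1,3,4}; box has {3} → only 5 remains.
R1C5 = 4: row 1 has {2,5,6}; col 5 has {1,2,3}; box has {2} → only 4 remains.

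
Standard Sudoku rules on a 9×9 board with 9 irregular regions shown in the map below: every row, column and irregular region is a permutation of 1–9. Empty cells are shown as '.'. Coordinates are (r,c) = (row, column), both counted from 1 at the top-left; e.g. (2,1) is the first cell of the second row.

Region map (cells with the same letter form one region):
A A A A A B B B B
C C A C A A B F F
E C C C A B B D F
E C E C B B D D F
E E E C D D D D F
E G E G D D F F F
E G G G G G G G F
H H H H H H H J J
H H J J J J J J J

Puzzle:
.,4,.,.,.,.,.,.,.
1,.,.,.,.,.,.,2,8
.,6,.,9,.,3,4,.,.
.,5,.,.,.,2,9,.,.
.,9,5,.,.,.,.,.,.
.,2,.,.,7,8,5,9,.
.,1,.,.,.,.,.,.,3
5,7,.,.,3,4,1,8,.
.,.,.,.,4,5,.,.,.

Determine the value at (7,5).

9

(2,2) = 3: row 2 has {1,2,8}; col 2 has {1,2,4,5,6,7,9}; region has {1,5,6,9} → only 3 remains.
(9,2) = 8: row 9 has {4,5}; col 2 has {1,2,3,4,5,6,7,9}; region has {1,3,4,5,7} → only 8 remains.
(2,4) = 4: in row 2, 4 can only go here (every other open cell in that row sees a 4).
(2,5) = 5: in row 2, 5 can only go here (every other open cell in that row sees a 5).
(3,8) = 5: in row 3, 5 can only go here (every other open cell in that row sees a 5).
(1,9) = 5: in row 1, 5 can only go here (every other open cell in that row sees a 5).
(7,1) = 2: in row 7, 2 can only go here (every other open cell in that row sees a 2).
(7,4) = 5: in row 7, 5 can only go here (every other open cell in that row sees a 5).
(1,6) = 9: in region B, 9 can only go here (every other open cell in that region sees a 9).
(2,3) = 9: in row 2, 9 can only go here (every other open cell in that row sees a 9).
(7,5) = 9: in row 7, 9 can only go here (every other open cell in that row sees a 9).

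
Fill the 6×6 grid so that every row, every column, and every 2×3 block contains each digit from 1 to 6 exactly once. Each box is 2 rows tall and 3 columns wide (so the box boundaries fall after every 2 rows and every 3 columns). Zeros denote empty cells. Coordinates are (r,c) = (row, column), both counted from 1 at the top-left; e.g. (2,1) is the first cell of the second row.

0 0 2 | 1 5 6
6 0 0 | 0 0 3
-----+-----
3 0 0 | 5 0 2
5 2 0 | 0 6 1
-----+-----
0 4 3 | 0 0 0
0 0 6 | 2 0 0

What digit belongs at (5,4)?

6

(1,1) = 4: row 1 has {1,2,5,6}; col 1 has {3,5,6}; box has {2,6} → only 4 remains.
(1,2) = 3: row 1 has {1,2,4,5,6}; col 2 has {2,4}; box has {2,4,6} → only 3 remains.
(2,4) = 4: row 2 has {3,6}; col 4 has {1,2,5}; box has {1,3,5,6} → only 4 remains.
(2,5) = 2: row 2 has {3,4,6}; col 5 has {5,6}; box has {1,3,4,5,6} → only 2 remains.
(3,5) = 4: row 3 has {2,3,5}; col 5 has {2,5,6}; box has {1,2,5,6} → only 4 remains.
(4,3) = 4: row 4 has {1,2,5,6}; col 3 has {2,3,6}; box has {2,3,5} → only 4 remains.
(4,4) = 3: row 4 has {1,2,4,5,6}; col 4 has {1,2,4,5}; box has {1,2,4,5,6} → only 3 remains.
(5,4) = 6: row 5 has {3,4}; col 4 has {1,2,3,4,5}; box has {2} → only 6 remains.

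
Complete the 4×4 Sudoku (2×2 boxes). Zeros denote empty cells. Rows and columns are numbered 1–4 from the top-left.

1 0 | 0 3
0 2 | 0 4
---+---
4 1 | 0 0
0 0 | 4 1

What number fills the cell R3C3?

3

R1C2 = 4: row 1 has {1,3}; col 2 has {1,2}; box has {1,2} → only 4 remains.
R1C3 = 2: row 1 has {1,3,4}; col 3 has {4}; box has {3,4} → only 2 remains.
R2C1 = 3: row 2 has {2,4}; col 1 has {1,4}; box has {1,2,4} → only 3 remains.
R2C3 = 1: row 2 has {2,3,4}; col 3 has {2,4}; box has {2,3,4} → only 1 remains.
R3C3 = 3: row 3 has {1,4}; col 3 has {1,2,4}; box has {1,4} → only 3 remains.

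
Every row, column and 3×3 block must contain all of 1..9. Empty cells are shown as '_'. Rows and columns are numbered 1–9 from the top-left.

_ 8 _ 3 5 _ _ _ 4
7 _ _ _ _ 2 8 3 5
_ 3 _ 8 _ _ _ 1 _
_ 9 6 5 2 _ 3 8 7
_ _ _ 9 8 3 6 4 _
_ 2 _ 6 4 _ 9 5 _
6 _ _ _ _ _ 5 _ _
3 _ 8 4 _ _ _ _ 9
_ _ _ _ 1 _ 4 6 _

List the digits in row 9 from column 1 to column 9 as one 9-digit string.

259718463

row 2, column 4 = 1 (sole candidate).
row 4, column 6 = 1 (sole candidate).
row 6, column 6 = 7 (sole candidate).
row 6, column 9 = 1 (sole candidate).
row 4, column 1 = 4 (sole candidate).
row 5, column 9 = 2 (sole candidate).
row 6, column 1 = 8 (sole candidate).
row 6, column 3 = 3 (sole candidate).
row 3, column 9 = 6 (sole candidate).
row 1, column 6 = 6 (hidden single in row 1).
row 2, column 5 = 9 (sole candidate).
row 3, column 5 = 7 (sole candidate).
row 3, column 6 = 4 (sole candidate).
row 3, column 7 = 2 (sole candidate).
row 7, column 5 = 3 (sole candidate).
row 7, column 9 = 8 (sole candidate).
row 8, column 5 = 6 (sole candidate).
row 8, column 6 = 5 (sole candidate).
row 9, column 9 = 3: row 9 has {1,4,6}; col 9 has {1,2,4,5,6,7,8,9}; box has {4,5,6,8,9} → only 3 remains.
row 1, column 7 = 7 (sole candidate).
row 1, column 8 = 9 (sole candidate).
row 2, column 3 = 4 (sole candidate).
row 7, column 6 = 9 (sole candidate).
row 8, column 7 = 1 (sole candidate).
row 9, column 6 = 8: row 9 has {1,3,4,6}; col 6 has {1,2,3,4,5,6,7,9}; box has {1,3,4,5,6,9} → only 8 remains.
row 2, column 2 = 6 (sole candidate).
row 8, column 2 = 7 (sole candidate).
row 8, column 8 = 2 (sole candidate).
row 9, column 2 = 5: row 9 has {1,3,4,6,8}; col 2 has {2,3,6,7,8,9}; box has {3,6,7,8} → only 5 remains.
row 5, column 2 = 1 (sole candidate).
row 7, column 2 = 4 (sole candidate).
row 7, column 8 = 7 (sole candidate).
row 5, column 1 = 5 (sole candidate).
row 5, column 3 = 7 (sole candidate).
row 7, column 4 = 2 (sole candidate).
row 9, column 4 = 7: row 9 has {1,3,4,5,6,8}; col 4 has {1,2,3,4,5,6,8,9}; box has {1,2,3,4,5,6,8,9} → only 7 remains.
row 3, column 1 = 9 (sole candidate).
row 3, column 3 = 5 (sole candidate).
row 7, column 3 = 1 (sole candidate).
row 9, column 1 = 2: row 9 has {1,3,4,5,6,7,8}; col 1 has {3,4,5,6,7,8,9}; box has {1,3,4,5,6,7,8} → only 2 remains.
row 9, column 3 = 9: row 9 has {1,2,3,4,5,6,7,8}; col 3 has {1,3,4,5,6,7,8}; box has {1,2,3,4,5,6,7,8} → only 9 remains.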